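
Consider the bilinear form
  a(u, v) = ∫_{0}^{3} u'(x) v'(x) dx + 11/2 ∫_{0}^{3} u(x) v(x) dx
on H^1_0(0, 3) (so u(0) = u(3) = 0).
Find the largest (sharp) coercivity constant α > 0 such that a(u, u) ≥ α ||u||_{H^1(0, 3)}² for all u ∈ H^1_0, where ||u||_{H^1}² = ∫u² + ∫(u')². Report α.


α = 1

Coercivity of a(·,·) on H^1_0(0, 3) means a(u, u) ≥ α ||u||_{H^1}² for every u ∈ H^1_0.
The interval has length L = 3, and Poincaré/coercivity depend only on L. Here a(u, u) = ∫(u')² + (11/2)·∫u².
Here c = 11/2 ≥ 1, so a(u,u) = ∫(u')² + c∫u² ≥ ∫(u')² + ∫u² = ||u||_{H^1}², i.e. α = 1 works. No larger α is possible: a(u,u) ≥ α||u||_{H^1}² means (1−α)∫(u')² ≥ (α−c)∫u², and for the modes u_n = sin(nπ(x−x₀)/L) (x₀ the left endpoint) one has ∫u_n²/∫(u_n')² = (L/(nπ))² → 0, so a(u_n,u_n)/||u_n||_{H^1}² → 1. Hence the optimal constant is α = 1.
Therefore α = 1.


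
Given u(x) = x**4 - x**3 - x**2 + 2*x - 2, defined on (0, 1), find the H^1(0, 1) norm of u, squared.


||u||_{H^1}^2 = 4037/1260

The H^1 norm (squared) on an interval (0, L) is
  ||u||_{H^1}^2 = ∫_0^L u(x)^2 dx + ∫_0^L u'(x)^2 dx.
Compute u'(x) = 4*x**3 - 3*x**2 - 2*x + 2.
Then u(x)^2 = x**8 - 2*x**7 - x**6 + 6*x**5 - 7*x**4 + 8*x**2 - 8*x + 4 and u'(x)^2 = 16*x**6 - 24*x**5 - 7*x**4 + 28*x**3 - 8*x**2 - 8*x + 4.
Integrate each monomial from 0 to 1 using ∫_0^1 c·x^n dx = c·1^(n+1)/(n+1):
  ∫_0^1 u(x)^2 dx = ∫_0^1 (x^8 - 2*x^7 - x^6 + 6*x^5 - 7*x^4 + 8*x^2 - 8*x + 4) dx. Term by term:
    ∫_0^1 x^8 dx = 1/9;  ∫_0^1 -2*x^7 dx = -1/4;  ∫_0^1 -x^6 dx = -1/7;
    ∫_0^1 6*x^5 dx = 1;  ∫_0^1 -7*x^4 dx = -7/5;  ∫_0^1 8*x^2 dx = 8/3;
    ∫_0^1 -8*x dx = -4;  ∫_0^1 4 dx = 4.
  Sum: 1/9 − 1/4 − 1/7 + 1 − 7/5 + 8/3 − 4 + 4 = 2501/1260.
  ∫_0^1 u'(x)^2 dx = ∫_0^1 (16*x^6 - 24*x^5 - 7*x^4 + 28*x^3 - 8*x^2 - 8*x + 4) dx. Term by term:
    ∫_0^1 16*x^6 dx = 16/7;  ∫_0^1 -24*x^5 dx = -4;  ∫_0^1 -7*x^4 dx = -7/5;
    ∫_0^1 28*x^3 dx = 7;  ∫_0^1 -8*x^2 dx = -8/3;  ∫_0^1 -8*x dx = -4;
    ∫_0^1 4 dx = 4.
  Sum: 16/7 − 4 − 7/5 + 7 − 8/3 − 4 + 4 = 128/105.
Adding: ||u||_{H^1}^2 = 2501/1260 + 128/105 = 4037/1260.


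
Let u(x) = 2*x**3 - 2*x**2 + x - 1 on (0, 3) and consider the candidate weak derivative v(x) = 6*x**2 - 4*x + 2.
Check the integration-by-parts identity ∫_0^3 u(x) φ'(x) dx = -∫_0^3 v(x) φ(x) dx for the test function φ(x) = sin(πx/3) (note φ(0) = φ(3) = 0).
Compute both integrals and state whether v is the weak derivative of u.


LHS = -132/π + 648/π^3, RHS = -138/π + 648/π^3. No, v is not the weak derivative of u.

u(x) = 2*x**3 - 2*x**2 + x - 1, classical derivative u'(x) = 6*x**2 - 4*x + 1.
φ(x) = sin(πx/3), so φ'(x) = π*cos(π*x/3)/3.
Note φ(0) = φ(3) = 0, so the boundary term u·φ vanishes.
LHS = ∫_0^3 u(x) φ'(x) dx = ∫_0^3 (2*π*x^3*cos(π*x/3)/3 - 2*π*x^2*cos(π*x/3)/3 + π*x*cos(π*x/3)/3 - π*cos(π*x/3)/3) dx. Term by term:
  ∫_0^3 -π*cos(π*x/3)/3 dx = 0;  ∫_0^3 -2*π*x^2*cos(π*x/3)/3 dx = 36/π;  ∫_0^3 π*x*cos(π*x/3)/3 dx = -6/π;
  ∫_0^3 2*π*x^3*cos(π*x/3)/3 dx = -162/π + 648/π^3.
Sum: 0 + 36/π − 6/π + -162/π + 648/π^3 = -132/π + 648/π^3.
So LHS = -132/π + 648/π^3.
∫_0^3 v(x) φ(x) dx = ∫_0^3 (6*x^2*sin(π*x/3) - 4*x*sin(π*x/3) + 2*sin(π*x/3)) dx. Term by term:
  ∫_0^3 2*sin(π*x/3) dx = 12/π;  ∫_0^3 -4*x*sin(π*x/3) dx = -36/π;  ∫_0^3 6*x^2*sin(π*x/3) dx = -648/π^3 + 162/π.
Sum: 12/π − 36/π + -648/π^3 + 162/π = -648/π^3 + 138/π.
So RHS = -∫_0^3 v(x) φ(x) dx = -138/π + 648/π^3.
LHS − RHS = 6/π ≠ 0, so the identity fails.
(For a valid weak derivative the identity must hold for EVERY test function, in particular this one. The failure shows v is NOT the weak derivative of u.)
Correct weak derivative would be u'(x) = 6*x**2 - 4*x + 1.


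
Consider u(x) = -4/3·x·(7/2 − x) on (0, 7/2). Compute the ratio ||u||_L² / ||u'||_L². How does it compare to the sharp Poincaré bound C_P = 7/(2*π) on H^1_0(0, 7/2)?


||u||_L² / ||u'||_L² = 7*sqrt(10)/20 < C_P = 7/(2*π).

u(x) = -4/3·x·(7/2 − x), so u'(x) = 8*x/3 - 14/3.
u(x) = -4/3·x·(7/2 − x) vanishes at x = 0 and x = 7/2, so u ∈ H^1_0(0, 7/2). Differentiate via the product rule and integrate the resulting polynomials term by term.
  ∫_0^7/2 u² dx = ∫_0^7/2 (16*x^4/9 - 112*x^3/9 + 196*x^2/9) dx. Term by term:
    ∫_0^7/2 16*x^4/9 dx = 16807/90;  ∫_0^7/2 -112*x^3/9 dx = -16807/36;  ∫_0^7/2 196*x^2/9 dx = 16807/54.
  Sum: 16807/90 − 16807/36 + 16807/54 = 16807/540.
  ∫_0^7/2 (u')² dx = ∫_0^7/2 (64*x^2/9 - 224*x/9 + 196/9) dx. Term by term:
    ∫_0^7/2 64*x^2/9 dx = 2744/27;  ∫_0^7/2 -224*x/9 dx = -1372/9;  ∫_0^7/2 196/9 dx = 686/9.
  Sum: 2744/27 − 1372/9 + 686/9 = 686/27.
∫_0^7/2 u² dx = 16807/540, so ||u||_L² = 49*sqrt(105)/90.
∫_0^7/2 (u')² dx = 686/27, so ||u'||_L² = 7*sqrt(42)/9.
Ratio ||u||_L² / ||u'||_L² = 7*sqrt(10)/20.
Sharp Poincaré constant on H^1_0(0, 7/2) is C_P = L/π = 7/(2*π), achieved by sin(2*π/7·x).
A polynomial bump cannot attain the sharp Poincaré constant (only the first sine eigenfunction does), so the ratio is strictly less than C_P, consistent with ||u||_L² ≤ C_P ||u'||_L².


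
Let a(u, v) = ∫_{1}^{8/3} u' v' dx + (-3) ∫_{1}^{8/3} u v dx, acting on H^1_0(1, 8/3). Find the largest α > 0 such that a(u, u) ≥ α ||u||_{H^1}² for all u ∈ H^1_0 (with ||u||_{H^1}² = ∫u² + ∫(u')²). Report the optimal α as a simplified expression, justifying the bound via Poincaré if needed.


α = 3*(-25 + 3*π^2)/(25 + 9*π^2)

Coercivity of a(·,·) on H^1_0(1, 8/3) means a(u, u) ≥ α ||u||_{H^1}² for every u ∈ H^1_0.
The interval has length L = 5/3, and Poincaré/coercivity depend only on L. Here a(u, u) = ∫(u')² + (-3)·∫u².
Here c = -3 < 0 with |c| < (π/L)² = 9*π^2/25, so coercivity still holds. The condition a(u,u) ≥ α||u||_{H^1}² reads (1−α)∫(u')² ≥ (α−c)∫u². Any admissible α is ≤ 1 (rapidly oscillating u have ∫u²/∫(u')² → 0), and α = 1 would force 0 ≥ (1−c)∫u², impossible since c < 1; so 1−α > 0. By the sharp Poincaré inequality on H^1_0 of an interval of length L, ∫(u')² ≥ (π/L)²∫u² with equality for the first sine mode sin(π(x−x₀)/L) (x₀ the left endpoint), so the inequality holds for all u iff (1−α)(π/L)² ≥ α − c, i.e. α ≤ ((π/L)² + c)/((π/L)² + 1) = (1 + c(L/π)²)/(1 + (L/π)²). (Direct route, valid since c ≤ 0: Poincaré gives c∫u² ≥ c(L/π)²∫(u')², so a(u,u) ≥ (1 + c(L/π)²)∫(u')², while ||u||_{H^1}² ≤ (1 + (L/π)²)∫(u')²; dividing yields the same α.) With (π/L)² = 9*π^2/25 and c = -3, the largest admissible constant is α = ((π/L)² + c)/((π/L)² + 1).
Simplifying, α = 3*(-25 + 3*π^2)/(25 + 9*π^2).


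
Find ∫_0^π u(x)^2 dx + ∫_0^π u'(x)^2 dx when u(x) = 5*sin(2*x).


||u||_{H^1(0,π)}^2 = 125*π/2

u'(x) = 10*cos(2*x).
Expand u² and (u')² and integrate term by term on (0, π), using: for integers n ≥ 1, ∫_0^π sin²(nx) dx = ∫_0^π cos²(nx) dx = π/2; for n ≠ n', ∫_0^π sin(nx)sin(n'x) dx = ∫_0^π cos(nx)cos(n'x) dx = 0; and by product-to-sum, ∫_0^π sin(nx)cos(n'x) dx = ½∫_0^π [sin((n+n')x) + sin((n−n')x)] dx, which is 0 when n+n' is even and 2n/(n²−n'²) when n+n' is odd (it need not vanish on (0, π)).
  u² squared terms: (5)²·∫sin(2x)² dx = 25·π/2 = 25*π/2.
  So ∫_0^π u² dx = 25*π/2.
  (u')² squared terms: (10)²·∫cos(2x)² dx = 100·π/2 = 50*π.
  So ∫_0^π (u')² dx = 50*π.
||u||_{H^1}^2 = (25*π/2) + (50*π) = 125*π/2.


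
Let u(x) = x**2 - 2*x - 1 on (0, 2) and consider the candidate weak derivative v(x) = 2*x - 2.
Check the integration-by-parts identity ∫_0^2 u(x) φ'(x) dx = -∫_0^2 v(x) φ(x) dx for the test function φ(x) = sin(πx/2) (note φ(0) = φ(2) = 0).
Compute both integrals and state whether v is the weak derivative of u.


LHS = 0, RHS = 0. Yes, v = u' weakly.

u(x) = x**2 - 2*x - 1, classical derivative u'(x) = 2*x - 2.
φ(x) = sin(πx/2), so φ'(x) = π*cos(π*x/2)/2.
Note φ(0) = φ(2) = 0, so the boundary term u·φ vanishes.
LHS = ∫_0^2 u(x) φ'(x) dx = ∫_0^2 (π*x^2*cos(π*x/2)/2 - π*x*cos(π*x/2) - π*cos(π*x/2)/2) dx. Term by term:
  ∫_0^2 -π*cos(π*x/2)/2 dx = 0;  ∫_0^2 π*x^2*cos(π*x/2)/2 dx = -8/π;  ∫_0^2 -π*x*cos(π*x/2) dx = 8/π.
Sum: 0 − 8/π + 8/π = 0.
So LHS = 0.
∫_0^2 v(x) φ(x) dx = ∫_0^2 (2*x*sin(π*x/2) - 2*sin(π*x/2)) dx. Term by term:
  ∫_0^2 -2*sin(π*x/2) dx = -8/π;  ∫_0^2 2*x*sin(π*x/2) dx = 8/π.
Sum: -8/π + 8/π = 0.
So RHS = -∫_0^2 v(x) φ(x) dx = 0.
LHS = RHS, so the identity holds for this test φ.
Moreover u is smooth here and v(x) = u'(x) = 2*x - 2 pointwise, so the identity holds for every test function. Hence v is the weak derivative of u.


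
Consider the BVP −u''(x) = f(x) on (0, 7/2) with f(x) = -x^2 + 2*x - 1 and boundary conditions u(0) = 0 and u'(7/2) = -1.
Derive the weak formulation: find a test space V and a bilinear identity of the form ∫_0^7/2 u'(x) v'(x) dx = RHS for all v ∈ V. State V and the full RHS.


V = {v ∈ H^1(0, 7/2) : v(0) = 0} (test functions vanish at x = 0 where u is specified); weak form: ∫_0^7/2 u'v' dx = ∫_0^7/2 (-x^2 + 2*x - 1) v dx − v(7/2) for all v ∈ V.

Multiply both sides by a test function v and integrate from 0 to 7/2:
  ∫_0^7/2 −u''(x) v(x) dx = ∫_0^7/2 f(x) v(x) dx.
Integrate the LHS by parts once:
  ∫_0^7/2 −u'' v dx = −[u'(x) v(x)]_0^7/2 + ∫_0^7/2 u'(x) v'(x) dx.
Thus ∫_0^7/2 u'(x) v'(x) dx = ∫_0^7/2 f(x) v(x) dx + [u'(x) v(x)]_0^7/2.
Choose V so that boundary terms are either known or forced to vanish.
Mixed BC: u(0) = 0 (Dirichlet) and u'(7/2) = -1 (Neumann). Define V = {v ∈ H^1(0, 7/2) : v(0) = 0}. Then [u' v]_0^7/2 = u'(7/2)·v(7/2) − u'(0)·0 = − v(7/2).
Weak formulation: find u (satisfying any essential BC) such that ∫_0^7/2 u'(x) v'(x) dx = ∫_0^7/2 f v dx − v(7/2) for all v ∈ V (Dirichlet at 0 absorbed into V; Neumann datum at x = 7/2 contributes the boundary term).
Substituting f(x) = -x^2 + 2*x - 1, the right-hand side is ∫_0^7/2 (-x^2 + 2*x - 1) v dx − v(7/2).


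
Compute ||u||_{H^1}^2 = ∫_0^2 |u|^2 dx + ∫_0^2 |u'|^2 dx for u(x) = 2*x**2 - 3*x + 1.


||u||_{H^1}^2 = 224/15

The H^1 norm (squared) on an interval (0, L) is
  ||u||_{H^1}^2 = ∫_0^L u(x)^2 dx + ∫_0^L u'(x)^2 dx.
Compute u'(x) = 4*x - 3.
Then u(x)^2 = 4*x**4 - 12*x**3 + 13*x**2 - 6*x + 1 and u'(x)^2 = 16*x**2 - 24*x + 9.
Integrate each monomial from 0 to 2 using ∫_0^2 c·x^n dx = c·2^(n+1)/(n+1):
  ∫_0^2 u(x)^2 dx = ∫_0^2 (4*x^4 - 12*x^3 + 13*x^2 - 6*x + 1) dx. Term by term:
    ∫_0^2 4*x^4 dx = 128/5;  ∫_0^2 -12*x^3 dx = -48;  ∫_0^2 13*x^2 dx = 104/3;
    ∫_0^2 -6*x dx = -12;  ∫_0^2 1 dx = 2.
  Sum: 128/5 − 48 + 104/3 − 12 + 2 = 34/15.
  ∫_0^2 u'(x)^2 dx = ∫_0^2 (16*x^2 - 24*x + 9) dx. Term by term:
    ∫_0^2 16*x^2 dx = 128/3;  ∫_0^2 -24*x dx = -48;  ∫_0^2 9 dx = 18.
  Sum: 128/3 − 48 + 18 = 38/3.
Adding: ||u||_{H^1}^2 = 34/15 + 38/3 = 224/15.


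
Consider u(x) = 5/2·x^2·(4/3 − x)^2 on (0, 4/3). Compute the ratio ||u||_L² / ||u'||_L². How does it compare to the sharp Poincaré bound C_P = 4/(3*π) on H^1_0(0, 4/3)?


||u||_L² / ||u'||_L² = 2*sqrt(3)/9 < C_P = 4/(3*π).

u(x) = 5/2·x^2·(4/3 − x)^2, so u'(x) = 10*x*(3*x - 4)*(3*x - 2)/9.
u(x) = 5/2·x^2·(4/3 − x)^2 vanishes at x = 0 and x = 4/3, so u ∈ H^1_0(0, 4/3). Differentiate via the product rule and integrate the resulting polynomials term by term.
  ∫_0^4/3 u² dx = ∫_0^4/3 (25*x^8/4 - 100*x^7/3 + 200*x^6/3 - 1600*x^5/27 + 1600*x^4/81) dx. Term by term:
    ∫_0^4/3 25*x^8/4 dx = 1638400/177147;  ∫_0^4/3 -100*x^7/3 dx = -819200/19683;  ∫_0^4/3 200*x^6/3 dx = 3276800/45927;
    ∫_0^4/3 -1600*x^5/27 dx = -3276800/59049;  ∫_0^4/3 1600*x^4/81 dx = 327680/19683.
  Sum: 1638400/177147 − 819200/19683 + 3276800/45927 − 3276800/59049 + 327680/19683 = 163840/1240029.
  ∫_0^4/3 (u')² dx = ∫_0^4/3 (100*x^6 - 400*x^5 + 5200*x^4/9 - 3200*x^3/9 + 6400*x^2/81) dx. Term by term:
    ∫_0^4/3 100*x^6 dx = 1638400/15309;  ∫_0^4/3 -400*x^5 dx = -819200/2187;  ∫_0^4/3 5200*x^4/9 dx = 1064960/2187;
    ∫_0^4/3 -3200*x^3/9 dx = -204800/729;  ∫_0^4/3 6400*x^2/81 dx = 409600/6561.
  Sum: 1638400/15309 − 819200/2187 + 1064960/2187 − 204800/729 + 409600/6561 = 40960/45927.
∫_0^4/3 u² dx = 163840/1240029, so ||u||_L² = 128*sqrt(210)/5103.
∫_0^4/3 (u')² dx = 40960/45927, so ||u'||_L² = 64*sqrt(70)/567.
Ratio ||u||_L² / ||u'||_L² = 2*sqrt(3)/9.
Sharp Poincaré constant on H^1_0(0, 4/3) is C_P = L/π = 4/(3*π), achieved by sin(3*π/4·x).
A polynomial bump cannot attain the sharp Poincaré constant (only the first sine eigenfunction does), so the ratio is strictly less than C_P, consistent with ||u||_L² ≤ C_P ||u'||_L².


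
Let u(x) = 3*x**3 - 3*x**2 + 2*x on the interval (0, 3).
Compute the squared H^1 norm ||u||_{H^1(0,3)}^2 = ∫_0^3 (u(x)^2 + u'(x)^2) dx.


||u||_{H^1}^2 = 130902/35

The H^1 norm (squared) on an interval (0, L) is
  ||u||_{H^1}^2 = ∫_0^L u(x)^2 dx + ∫_0^L u'(x)^2 dx.
Compute u'(x) = 9*x**2 - 6*x + 2.
Then u(x)^2 = 9*x**6 - 18*x**5 + 21*x**4 - 12*x**3 + 4*x**2 and u'(x)^2 = 81*x**4 - 108*x**3 + 72*x**2 - 24*x + 4.
Integrate each monomial from 0 to 3 using ∫_0^3 c·x^n dx = c·3^(n+1)/(n+1):
  ∫_0^3 u(x)^2 dx = ∫_0^3 (9*x^6 - 18*x^5 + 21*x^4 - 12*x^3 + 4*x^2) dx. Term by term:
    ∫_0^3 9*x^6 dx = 19683/7;  ∫_0^3 -18*x^5 dx = -2187;  ∫_0^3 21*x^4 dx = 5103/5;
    ∫_0^3 -12*x^3 dx = -243;  ∫_0^3 4*x^2 dx = 36.
  Sum: 19683/7 − 2187 + 5103/5 − 243 + 36 = 50346/35.
  ∫_0^3 u'(x)^2 dx = ∫_0^3 (81*x^4 - 108*x^3 + 72*x^2 - 24*x + 4) dx. Term by term:
    ∫_0^3 81*x^4 dx = 19683/5;  ∫_0^3 -108*x^3 dx = -2187;  ∫_0^3 72*x^2 dx = 648;
    ∫_0^3 -24*x dx = -108;  ∫_0^3 4 dx = 12.
  Sum: 19683/5 − 2187 + 648 − 108 + 12 = 11508/5.
Adding: ||u||_{H^1}^2 = 50346/35 + 11508/5 = 130902/35.


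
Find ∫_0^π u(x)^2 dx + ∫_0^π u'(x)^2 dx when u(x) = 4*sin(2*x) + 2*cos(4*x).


||u||_{H^1(0,π)}^2 = 74*π

u'(x) = -8*sin(4*x) + 8*cos(2*x).
Expand u² and (u')² and integrate term by term on (0, π), using: for integers n ≥ 1, ∫_0^π sin²(nx) dx = ∫_0^π cos²(nx) dx = π/2; for n ≠ n', ∫_0^π sin(nx)sin(n'x) dx = ∫_0^π cos(nx)cos(n'x) dx = 0; and by product-to-sum, ∫_0^π sin(nx)cos(n'x) dx = ½∫_0^π [sin((n+n')x) + sin((n−n')x)] dx, which is 0 when n+n' is even and 2n/(n²−n'²) when n+n' is odd (it need not vanish on (0, π)).
  u² squared terms: (2)²·∫cos(4x)² dx = 4·π/2 = 2*π;  (4)²·∫sin(2x)² dx = 16·π/2 = 8*π.
  u² cross terms: 2·(2)·(4)·∫cos(4x)·sin(2x) dx = 16·(0) = 0.
  So ∫_0^π u² dx = 2*π + 8*π + 0 = 10*π.
  (u')² squared terms: (-8)²·∫sin(4x)² dx = 64·π/2 = 32*π;  (8)²·∫cos(2x)² dx = 64·π/2 = 32*π.
  (u')² cross terms: 2·(-8)·(8)·∫sin(4x)·cos(2x) dx = -128·(0) = 0.
  So ∫_0^π (u')² dx = 32*π + 32*π + 0 = 64*π.
||u||_{H^1}^2 = (10*π) + (64*π) = 74*π.


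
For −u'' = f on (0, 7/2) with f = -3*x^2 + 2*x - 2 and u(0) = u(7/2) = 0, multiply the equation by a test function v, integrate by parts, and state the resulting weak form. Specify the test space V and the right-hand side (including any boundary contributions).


V = H^1_0(0, 7/2) (so v(0) = v(7/2) = 0); weak form: ∫_0^7/2 u'v' dx = ∫_0^7/2 (-3*x^2 + 2*x - 2) v dx for all v ∈ V.

Multiply both sides by a test function v and integrate from 0 to 7/2:
  ∫_0^7/2 −u''(x) v(x) dx = ∫_0^7/2 f(x) v(x) dx.
Integrate the LHS by parts once:
  ∫_0^7/2 −u'' v dx = −[u'(x) v(x)]_0^7/2 + ∫_0^7/2 u'(x) v'(x) dx.
Thus ∫_0^7/2 u'(x) v'(x) dx = ∫_0^7/2 f(x) v(x) dx + [u'(x) v(x)]_0^7/2.
Choose V so that boundary terms are either known or forced to vanish.
u is Dirichlet: u(0) = u(7/2) = 0. Let V = H^1_0(0, 7/2); then v(0) = v(7/2) = 0, and [u' v]_0^7/2 = 0.
Weak formulation: find u (satisfying any essential BC) such that ∫_0^7/2 u'(x) v'(x) dx = ∫_0^7/2 f v dx for all v ∈ V.
Substituting f(x) = -3*x^2 + 2*x - 2, the right-hand side is ∫_0^7/2 (-3*x^2 + 2*x - 2) v dx.


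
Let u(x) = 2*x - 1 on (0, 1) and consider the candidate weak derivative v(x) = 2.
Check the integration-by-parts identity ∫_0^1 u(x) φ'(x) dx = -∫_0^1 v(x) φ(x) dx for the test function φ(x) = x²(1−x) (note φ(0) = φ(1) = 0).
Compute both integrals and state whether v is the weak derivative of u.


LHS = -1/6, RHS = -1/6. Yes, v = u' weakly.

u(x) = 2*x - 1, classical derivative u'(x) = 2.
φ(x) = x²(1−x), so φ'(x) = x*(2 - 3*x).
Note φ(0) = φ(1) = 0, so the boundary term u·φ vanishes.
LHS = ∫_0^1 u(x) φ'(x) dx = ∫_0^1 (-6*x^3 + 7*x^2 - 2*x) dx. Term by term:
  ∫_0^1 -6*x^3 dx = -3/2;  ∫_0^1 7*x^2 dx = 7/3;  ∫_0^1 -2*x dx = -1.
Sum: -3/2 + 7/3 − 1 = -1/6.
So LHS = -1/6.
∫_0^1 v(x) φ(x) dx = ∫_0^1 (-2*x^3 + 2*x^2) dx. Term by term:
  ∫_0^1 -2*x^3 dx = -1/2;  ∫_0^1 2*x^2 dx = 2/3.
Sum: -1/2 + 2/3 = 1/6.
So RHS = -∫_0^1 v(x) φ(x) dx = -1/6.
LHS = RHS, so the identity holds for this test φ.
Moreover u is smooth here and v(x) = u'(x) = 2 pointwise, so the identity holds for every test function. Hence v is the weak derivative of u.


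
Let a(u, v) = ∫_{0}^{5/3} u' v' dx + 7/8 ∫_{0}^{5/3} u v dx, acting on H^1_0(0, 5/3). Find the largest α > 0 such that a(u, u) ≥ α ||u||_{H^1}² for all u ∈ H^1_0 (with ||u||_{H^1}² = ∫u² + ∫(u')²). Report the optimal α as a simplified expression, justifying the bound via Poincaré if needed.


α = (175 + 72*π^2)/(8*(25 + 9*π^2))

Coercivity of a(·,·) on H^1_0(0, 5/3) means a(u, u) ≥ α ||u||_{H^1}² for every u ∈ H^1_0.
The interval has length L = 5/3, and Poincaré/coercivity depend only on L. Here a(u, u) = ∫(u')² + (7/8)·∫u².
Here 0 < c = 7/8 < 1. The condition a(u,u) ≥ α||u||_{H^1}² reads (1−α)∫(u')² ≥ (α−c)∫u². Any admissible α is ≤ 1 (rapidly oscillating u have ∫u²/∫(u')² → 0), and α = 1 would force 0 ≥ (1−c)∫u², impossible since c < 1; so 1−α > 0. By the sharp Poincaré inequality on H^1_0 of an interval of length L, ∫(u')² ≥ (π/L)²∫u² with equality for the first sine mode sin(π(x−x₀)/L) (x₀ the left endpoint), so the inequality holds for all u iff (1−α)(π/L)² ≥ α − c, i.e. α ≤ ((π/L)² + c)/((π/L)² + 1) = (1 + c(L/π)²)/(1 + (L/π)²). With (π/L)² = 9*π^2/25 and c = 7/8, the largest admissible constant is α = ((π/L)² + c)/((π/L)² + 1).
Simplifying, α = (175 + 72*π^2)/(8*(25 + 9*π^2)).


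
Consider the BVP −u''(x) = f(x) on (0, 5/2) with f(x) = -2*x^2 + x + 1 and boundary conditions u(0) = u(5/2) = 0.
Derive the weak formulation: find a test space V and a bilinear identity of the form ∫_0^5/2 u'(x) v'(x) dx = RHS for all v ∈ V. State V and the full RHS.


V = H^1_0(0, 5/2) (so v(0) = v(5/2) = 0); weak form: ∫_0^5/2 u'v' dx = ∫_0^5/2 (-2*x^2 + x + 1) v dx for all v ∈ V.

Multiply both sides by a test function v and integrate from 0 to 5/2:
  ∫_0^5/2 −u''(x) v(x) dx = ∫_0^5/2 f(x) v(x) dx.
Integrate the LHS by parts once:
  ∫_0^5/2 −u'' v dx = −[u'(x) v(x)]_0^5/2 + ∫_0^5/2 u'(x) v'(x) dx.
Thus ∫_0^5/2 u'(x) v'(x) dx = ∫_0^5/2 f(x) v(x) dx + [u'(x) v(x)]_0^5/2.
Choose V so that boundary terms are either known or forced to vanish.
u is Dirichlet: u(0) = u(5/2) = 0. Let V = H^1_0(0, 5/2); then v(0) = v(5/2) = 0, and [u' v]_0^5/2 = 0.
Weak formulation: find u (satisfying any essential BC) such that ∫_0^5/2 u'(x) v'(x) dx = ∫_0^5/2 f v dx for all v ∈ V.
Substituting f(x) = -2*x^2 + x + 1, the right-hand side is ∫_0^5/2 (-2*x^2 + x + 1) v dx.


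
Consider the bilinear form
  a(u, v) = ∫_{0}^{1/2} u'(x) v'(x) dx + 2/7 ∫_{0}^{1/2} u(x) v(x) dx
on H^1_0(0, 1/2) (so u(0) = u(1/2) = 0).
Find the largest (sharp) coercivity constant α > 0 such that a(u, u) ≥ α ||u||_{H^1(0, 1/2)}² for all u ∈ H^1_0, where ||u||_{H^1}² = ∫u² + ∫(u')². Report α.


α = 2*(1 + 14*π^2)/(7*(1 + 4*π^2))

Coercivity of a(·,·) on H^1_0(0, 1/2) means a(u, u) ≥ α ||u||_{H^1}² for every u ∈ H^1_0.
The interval has length L = 1/2, and Poincaré/coercivity depend only on L. Here a(u, u) = ∫(u')² + (2/7)·∫u².
Here 0 < c = 2/7 < 1. The condition a(u,u) ≥ α||u||_{H^1}² reads (1−α)∫(u')² ≥ (α−c)∫u². Any admissible α is ≤ 1 (rapidly oscillating u have ∫u²/∫(u')² → 0), and α = 1 would force 0 ≥ (1−c)∫u², impossible since c < 1; so 1−α > 0. By the sharp Poincaré inequality on H^1_0 of an interval of length L, ∫(u')² ≥ (π/L)²∫u² with equality for the first sine mode sin(π(x−x₀)/L) (x₀ the left endpoint), so the inequality holds for all u iff (1−α)(π/L)² ≥ α − c, i.e. α ≤ ((π/L)² + c)/((π/L)² + 1) = (1 + c(L/π)²)/(1 + (L/π)²). With (π/L)² = 4*π^2 and c = 2/7, the largest admissible constant is α = ((π/L)² + c)/((π/L)² + 1).
Simplifying, α = 2*(1 + 14*π^2)/(7*(1 + 4*π^2)).


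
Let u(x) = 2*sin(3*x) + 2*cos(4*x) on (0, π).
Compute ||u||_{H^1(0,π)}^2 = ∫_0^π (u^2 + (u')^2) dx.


||u||_{H^1(0,π)}^2 = -816/7 + 54*π

u'(x) = -8*sin(4*x) + 6*cos(3*x).
Expand u² and (u')² and integrate term by term on (0, π), using: for integers n ≥ 1, ∫_0^π sin²(nx) dx = ∫_0^π cos²(nx) dx = π/2; for n ≠ n', ∫_0^π sin(nx)sin(n'x) dx = ∫_0^π cos(nx)cos(n'x) dx = 0; and by product-to-sum, ∫_0^π sin(nx)cos(n'x) dx = ½∫_0^π [sin((n+n')x) + sin((n−n')x)] dx, which is 0 when n+n' is even and 2n/(n²−n'²) when n+n' is odd (it need not vanish on (0, π)).
  u² squared terms: (2)²·∫cos(4x)² dx = 4·π/2 = 2*π;  (2)²·∫sin(3x)² dx = 4·π/2 = 2*π.
  u² cross terms: 2·(2)·(2)·∫cos(4x)·sin(3x) dx = 8·(-6/7) = -48/7.
  So ∫_0^π u² dx = 2*π + 2*π − 48/7 = -48/7 + 4*π.
  (u')² squared terms: (-8)²·∫sin(4x)² dx = 64·π/2 = 32*π;  (6)²·∫cos(3x)² dx = 36·π/2 = 18*π.
  (u')² cross terms: 2·(-8)·(6)·∫sin(4x)·cos(3x) dx = -96·(8/7) = -768/7.
  So ∫_0^π (u')² dx = 32*π + 18*π − 768/7 = -768/7 + 50*π.
||u||_{H^1}^2 = (-48/7 + 4*π) + (-768/7 + 50*π) = -816/7 + 54*π.


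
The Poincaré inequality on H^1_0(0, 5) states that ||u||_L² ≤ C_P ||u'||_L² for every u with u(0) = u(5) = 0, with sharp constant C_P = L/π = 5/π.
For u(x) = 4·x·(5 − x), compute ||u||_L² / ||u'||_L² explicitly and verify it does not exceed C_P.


||u||_L² / ||u'||_L² = sqrt(10)/2 < C_P = 5/π.

u(x) = 4·x·(5 − x), so u'(x) = 20 - 8*x.
u(x) = 4·x·(5 − x) vanishes at x = 0 and x = 5, so u ∈ H^1_0(0, 5). Differentiate via the product rule and integrate the resulting polynomials term by term.
  ∫_0^5 u² dx = ∫_0^5 (16*x^4 - 160*x^3 + 400*x^2) dx. Term by term:
    ∫_0^5 16*x^4 dx = 10000;  ∫_0^5 -160*x^3 dx = -25000;  ∫_0^5 400*x^2 dx = 50000/3.
  Sum: 10000 − 25000 + 50000/3 = 5000/3.
  ∫_0^5 (u')² dx = ∫_0^5 (64*x^2 - 320*x + 400) dx. Term by term:
    ∫_0^5 64*x^2 dx = 8000/3;  ∫_0^5 -320*x dx = -4000;  ∫_0^5 400 dx = 2000.
  Sum: 8000/3 − 4000 + 2000 = 2000/3.
∫_0^5 u² dx = 5000/3, so ||u||_L² = 50*sqrt(6)/3.
∫_0^5 (u')² dx = 2000/3, so ||u'||_L² = 20*sqrt(15)/3.
Ratio ||u||_L² / ||u'||_L² = sqrt(10)/2.
Sharp Poincaré constant on H^1_0(0, 5) is C_P = L/π = 5/π, achieved by sin(π/5·x).
A polynomial bump cannot attain the sharp Poincaré constant (only the first sine eigenfunction does), so the ratio is strictly less than C_P, consistent with ||u||_L² ≤ C_P ||u'||_L².


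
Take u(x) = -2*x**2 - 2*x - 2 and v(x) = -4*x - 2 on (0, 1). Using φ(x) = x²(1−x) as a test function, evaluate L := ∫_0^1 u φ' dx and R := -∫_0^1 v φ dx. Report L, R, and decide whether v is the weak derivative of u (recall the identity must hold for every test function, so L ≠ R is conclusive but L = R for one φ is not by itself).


LHS = 11/30, RHS = 11/30. Yes, v = u' weakly.

u(x) = -2*x**2 - 2*x - 2, classical derivative u'(x) = -4*x - 2.
φ(x) = x²(1−x), so φ'(x) = x*(2 - 3*x).
Note φ(0) = φ(1) = 0, so the boundary term u·φ vanishes.
LHS = ∫_0^1 u(x) φ'(x) dx = ∫_0^1 (6*x^4 + 2*x^3 + 2*x^2 - 4*x) dx. Term by term:
  ∫_0^1 6*x^4 dx = 6/5;  ∫_0^1 2*x^3 dx = 1/2;  ∫_0^1 2*x^2 dx = 2/3;
  ∫_0^1 -4*x dx = -2.
Sum: 6/5 + 1/2 + 2/3 − 2 = 11/30.
So LHS = 11/30.
∫_0^1 v(x) φ(x) dx = ∫_0^1 (4*x^4 - 2*x^3 - 2*x^2) dx. Term by term:
  ∫_0^1 4*x^4 dx = 4/5;  ∫_0^1 -2*x^3 dx = -1/2;  ∫_0^1 -2*x^2 dx = -2/3.
Sum: 4/5 − 1/2 − 2/3 = -11/30.
So RHS = -∫_0^1 v(x) φ(x) dx = 11/30.
LHS = RHS, so the identity holds for this test φ.
Moreover u is smooth here and v(x) = u'(x) = -4*x - 2 pointwise, so the identity holds for every test function. Hence v is the weak derivative of u.


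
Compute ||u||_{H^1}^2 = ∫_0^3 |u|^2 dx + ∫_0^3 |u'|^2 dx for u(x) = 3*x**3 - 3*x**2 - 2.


||u||_{H^1}^2 = 21090/7

The H^1 norm (squared) on an interval (0, L) is
  ||u||_{H^1}^2 = ∫_0^L u(x)^2 dx + ∫_0^L u'(x)^2 dx.
Compute u'(x) = 9*x**2 - 6*x.
Then u(x)^2 = 9*x**6 - 18*x**5 + 9*x**4 - 12*x**3 + 12*x**2 + 4 and u'(x)^2 = 81*x**4 - 108*x**3 + 36*x**2.
Integrate each monomial from 0 to 3 using ∫_0^3 c·x^n dx = c·3^(n+1)/(n+1):
  ∫_0^3 u(x)^2 dx = ∫_0^3 (9*x^6 - 18*x^5 + 9*x^4 - 12*x^3 + 12*x^2 + 4) dx. Term by term:
    ∫_0^3 9*x^6 dx = 19683/7;  ∫_0^3 -18*x^5 dx = -2187;  ∫_0^3 9*x^4 dx = 2187/5;
    ∫_0^3 -12*x^3 dx = -243;  ∫_0^3 12*x^2 dx = 108;  ∫_0^3 4 dx = 12.
  Sum: 19683/7 − 2187 + 2187/5 − 243 + 108 + 12 = 32874/35.
  ∫_0^3 u'(x)^2 dx = ∫_0^3 (81*x^4 - 108*x^3 + 36*x^2) dx. Term by term:
    ∫_0^3 81*x^4 dx = 19683/5;  ∫_0^3 -108*x^3 dx = -2187;  ∫_0^3 36*x^2 dx = 324.
  Sum: 19683/5 − 2187 + 324 = 10368/5.
Adding: ||u||_{H^1}^2 = 32874/35 + 10368/5 = 21090/7.


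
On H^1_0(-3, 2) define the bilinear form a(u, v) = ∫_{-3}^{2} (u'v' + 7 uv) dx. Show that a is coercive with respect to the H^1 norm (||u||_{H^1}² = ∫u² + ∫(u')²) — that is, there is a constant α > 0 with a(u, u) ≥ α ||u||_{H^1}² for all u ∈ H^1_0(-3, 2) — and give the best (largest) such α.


α = 1

Coercivity of a(·,·) on H^1_0(-3, 2) means a(u, u) ≥ α ||u||_{H^1}² for every u ∈ H^1_0.
The interval has length L = 5, and Poincaré/coercivity depend only on L. Here a(u, u) = ∫(u')² + (7)·∫u².
Here c = 7 ≥ 1, so a(u,u) = ∫(u')² + c∫u² ≥ ∫(u')² + ∫u² = ||u||_{H^1}², i.e. α = 1 works. No larger α is possible: a(u,u) ≥ α||u||_{H^1}² means (1−α)∫(u')² ≥ (α−c)∫u², and for the modes u_n = sin(nπ(x−x₀)/L) (x₀ the left endpoint) one has ∫u_n²/∫(u_n')² = (L/(nπ))² → 0, so a(u_n,u_n)/||u_n||_{H^1}² → 1. Hence the optimal constant is α = 1.
Therefore α = 1.


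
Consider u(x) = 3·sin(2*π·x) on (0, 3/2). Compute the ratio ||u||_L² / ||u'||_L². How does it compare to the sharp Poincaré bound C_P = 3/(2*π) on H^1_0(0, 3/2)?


||u||_L² / ||u'||_L² = 1/(2*π) < C_P = 3/(2*π).

u(x) = 3·sin(2*π·x), so u'(x) = 6*π*cos(2*π*x).
Writing u(x) = A·sin(kπx/L) with A = 3 and k = 3, use ∫_0^L sin²(kπx/L) dx = L/2 and ∫_0^L cos²(kπx/L) dx = L/2.
u² = 9·sin²(2*π·x) and (u')² = 36*π^2·cos²(2*π·x), and each of sin², cos² integrates to L/2 = 3/4 over (0, 3/2).
∫_0^3/2 u² dx = 27/4, so ||u||_L² = 3*sqrt(3)/2.
∫_0^3/2 (u')² dx = 27*π^2, so ||u'||_L² = 3*sqrt(3)*π.
Ratio ||u||_L² / ||u'||_L² = 1/(2*π).
Sharp Poincaré constant on H^1_0(0, 3/2) is C_P = L/π = 3/(2*π), achieved by sin(2*π/3·x).
This is the k = 3 harmonic; the ratio L/(kπ) is strictly less than C_P = L/π, consistent with the sharp inequality ||u||_L² ≤ C_P ||u'||_L².


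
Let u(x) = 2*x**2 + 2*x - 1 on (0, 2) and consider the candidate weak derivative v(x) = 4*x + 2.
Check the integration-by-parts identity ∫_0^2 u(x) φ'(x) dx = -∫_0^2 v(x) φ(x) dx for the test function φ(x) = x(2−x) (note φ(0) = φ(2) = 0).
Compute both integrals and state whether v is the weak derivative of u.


LHS = -8, RHS = -8. Yes, v = u' weakly.

u(x) = 2*x**2 + 2*x - 1, classical derivative u'(x) = 4*x + 2.
φ(x) = x(2−x), so φ'(x) = 2 - 2*x.
Note φ(0) = φ(2) = 0, so the boundary term u·φ vanishes.
LHS = ∫_0^2 u(x) φ'(x) dx = ∫_0^2 (-4*x^3 + 6*x - 2) dx. Term by term:
  ∫_0^2 -4*x^3 dx = -16;  ∫_0^2 6*x dx = 12;  ∫_0^2 -2 dx = -4.
Sum: -16 + 12 − 4 = -8.
So LHS = -8.
∫_0^2 v(x) φ(x) dx = ∫_0^2 (-4*x^3 + 6*x^2 + 4*x) dx. Term by term:
  ∫_0^2 -4*x^3 dx = -16;  ∫_0^2 6*x^2 dx = 16;  ∫_0^2 4*x dx = 8.
Sum: -16 + 16 + 8 = 8.
So RHS = -∫_0^2 v(x) φ(x) dx = -8.
LHS = RHS, so the identity holds for this test φ.
Moreover u is smooth here and v(x) = u'(x) = 4*x + 2 pointwise, so the identity holds for every test function. Hence v is the weak derivative of u.


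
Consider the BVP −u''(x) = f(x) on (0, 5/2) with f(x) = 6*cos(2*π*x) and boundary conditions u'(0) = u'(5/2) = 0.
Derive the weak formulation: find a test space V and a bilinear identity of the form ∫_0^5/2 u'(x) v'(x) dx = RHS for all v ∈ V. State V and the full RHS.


V = H^1(0, 5/2) (no boundary constraint on v; u is determined up to an additive constant); weak form: ∫_0^5/2 u'v' dx = ∫_0^5/2 (6*cos(2*π*x)) v dx for all v ∈ V.

Multiply both sides by a test function v and integrate from 0 to 5/2:
  ∫_0^5/2 −u''(x) v(x) dx = ∫_0^5/2 f(x) v(x) dx.
Integrate the LHS by parts once:
  ∫_0^5/2 −u'' v dx = −[u'(x) v(x)]_0^5/2 + ∫_0^5/2 u'(x) v'(x) dx.
Thus ∫_0^5/2 u'(x) v'(x) dx = ∫_0^5/2 f(x) v(x) dx + [u'(x) v(x)]_0^5/2.
Choose V so that boundary terms are either known or forced to vanish.
u has homogeneous Neumann: u'(0) = u'(5/2) = 0. So [u' v]_0^5/2 = 0·v(5/2) − 0·v(0) = 0 for any v; take V = H^1(0, 5/2).
Weak formulation: find u (satisfying any essential BC) such that ∫_0^5/2 u'(x) v'(x) dx = ∫_0^5/2 f v dx for all v ∈ V (homogeneous Neumann, so boundary terms vanish).
Substituting f(x) = 6*cos(2*π*x), the right-hand side is ∫_0^5/2 (6*cos(2*π*x)) v dx.
Compatibility check (pure Neumann): taking v ≡ 1 ∈ V gives 0 = ∫_0^5/2 f dx + (0) − (0), i.e. ∫_0^5/2 f dx must equal u'(0) − u'(5/2) = 0. Indeed ∫_0^5/2 (6*cos(2*π*x)) dx = 0, so the data are compatible. The solution is then unique only up to an additive constant (fix it e.g. by requiring ∫_0^5/2 u dx = 0).


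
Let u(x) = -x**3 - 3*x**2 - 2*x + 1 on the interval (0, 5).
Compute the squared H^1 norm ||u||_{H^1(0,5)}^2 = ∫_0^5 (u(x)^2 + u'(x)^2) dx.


||u||_{H^1}^2 = 2096425/42

The H^1 norm (squared) on an interval (0, L) is
  ||u||_{H^1}^2 = ∫_0^L u(x)^2 dx + ∫_0^L u'(x)^2 dx.
Compute u'(x) = -3*x**2 - 6*x - 2.
Then u(x)^2 = x**6 + 6*x**5 + 13*x**4 + 10*x**3 - 2*x**2 - 4*x + 1 and u'(x)^2 = 9*x**4 + 36*x**3 + 48*x**2 + 24*x + 4.
Integrate each monomial from 0 to 5 using ∫_0^5 c·x^n dx = c·5^(n+1)/(n+1):
  ∫_0^5 u(x)^2 dx = ∫_0^5 (x^6 + 6*x^5 + 13*x^4 + 10*x^3 - 2*x^2 - 4*x + 1) dx. Term by term:
    ∫_0^5 x^6 dx = 78125/7;  ∫_0^5 6*x^5 dx = 15625;  ∫_0^5 13*x^4 dx = 8125;
    ∫_0^5 10*x^3 dx = 3125/2;  ∫_0^5 -2*x^2 dx = -250/3;  ∫_0^5 -4*x dx = -50;
    ∫_0^5 1 dx = 5.
  Sum: 78125/7 + 15625 + 8125 + 3125/2 − 250/3 − 50 + 5 = 1526485/42.
  ∫_0^5 u'(x)^2 dx = ∫_0^5 (9*x^4 + 36*x^3 + 48*x^2 + 24*x + 4) dx. Term by term:
    ∫_0^5 9*x^4 dx = 5625;  ∫_0^5 36*x^3 dx = 5625;  ∫_0^5 48*x^2 dx = 2000;
    ∫_0^5 24*x dx = 300;  ∫_0^5 4 dx = 20.
  Sum: 5625 + 5625 + 2000 + 300 + 20 = 13570.
Adding: ||u||_{H^1}^2 = 1526485/42 + 13570 = 2096425/42.


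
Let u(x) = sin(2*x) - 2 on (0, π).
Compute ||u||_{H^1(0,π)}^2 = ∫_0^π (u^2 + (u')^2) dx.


||u||_{H^1(0,π)}^2 = 13*π/2

u'(x) = 2*cos(2*x).
Expand u² and (u')² and integrate term by term on (0, π), using: for integers n ≥ 1, ∫_0^π sin²(nx) dx = ∫_0^π cos²(nx) dx = π/2; for n ≠ n', ∫_0^π sin(nx)sin(n'x) dx = ∫_0^π cos(nx)cos(n'x) dx = 0; and by product-to-sum, ∫_0^π sin(nx)cos(n'x) dx = ½∫_0^π [sin((n+n')x) + sin((n−n')x)] dx, which is 0 when n+n' is even and 2n/(n²−n'²) when n+n' is odd (it need not vanish on (0, π)). For the constant mode: ∫_0^π 1 dx = π, ∫_0^π cos(nx) dx = 0, ∫_0^π sin(nx) dx = (1−(−1)^n)/n.
  u² squared terms: (-2)²·∫1 dx = 4·π = 4*π;  (1)²·∫sin(2x)² dx = 1·π/2 = π/2.
  u² cross terms: 2·(-2)·(1)·∫1·sin(2x) dx = -4·(0) = 0.
  So ∫_0^π u² dx = 4*π + π/2 + 0 = 9*π/2.
  (u')² squared terms: (2)²·∫cos(2x)² dx = 4·π/2 = 2*π.
  So ∫_0^π (u')² dx = 2*π.
||u||_{H^1}^2 = (9*π/2) + (2*π) = 13*π/2.


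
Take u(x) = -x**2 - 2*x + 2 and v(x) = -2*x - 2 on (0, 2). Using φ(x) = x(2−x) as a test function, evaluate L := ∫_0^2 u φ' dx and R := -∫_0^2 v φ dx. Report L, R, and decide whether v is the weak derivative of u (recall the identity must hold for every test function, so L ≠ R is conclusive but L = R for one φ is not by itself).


LHS = 16/3, RHS = 16/3. Yes, v = u' weakly.

u(x) = -x**2 - 2*x + 2, classical derivative u'(x) = -2*x - 2.
φ(x) = x(2−x), so φ'(x) = 2 - 2*x.
Note φ(0) = φ(2) = 0, so the boundary term u·φ vanishes.
LHS = ∫_0^2 u(x) φ'(x) dx = ∫_0^2 (2*x^3 + 2*x^2 - 8*x + 4) dx. Term by term:
  ∫_0^2 2*x^3 dx = 8;  ∫_0^2 2*x^2 dx = 16/3;  ∫_0^2 -8*x dx = -16;
  ∫_0^2 4 dx = 8.
Sum: 8 + 16/3 − 16 + 8 = 16/3.
So LHS = 16/3.
∫_0^2 v(x) φ(x) dx = ∫_0^2 (2*x^3 - 2*x^2 - 4*x) dx. Term by term:
  ∫_0^2 2*x^3 dx = 8;  ∫_0^2 -2*x^2 dx = -16/3;  ∫_0^2 -4*x dx = -8.
Sum: 8 − 16/3 − 8 = -16/3.
So RHS = -∫_0^2 v(x) φ(x) dx = 16/3.
LHS = RHS, so the identity holds for this test φ.
Moreover u is smooth here and v(x) = u'(x) = -2*x - 2 pointwise, so the identity holds for every test function. Hence v is the weak derivative of u.


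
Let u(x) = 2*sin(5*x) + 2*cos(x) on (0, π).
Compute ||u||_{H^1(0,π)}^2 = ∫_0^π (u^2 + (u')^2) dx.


||u||_{H^1(0,π)}^2 = 56*π

u'(x) = -2*sin(x) + 10*cos(5*x).
Expand u² and (u')² and integrate term by term on (0, π), using: for integers n ≥ 1, ∫_0^π sin²(nx) dx = ∫_0^π cos²(nx) dx = π/2; for n ≠ n', ∫_0^π sin(nx)sin(n'x) dx = ∫_0^π cos(nx)cos(n'x) dx = 0; and by product-to-sum, ∫_0^π sin(nx)cos(n'x) dx = ½∫_0^π [sin((n+n')x) + sin((n−n')x)] dx, which is 0 when n+n' is even and 2n/(n²−n'²) when n+n' is odd (it need not vanish on (0, π)).
  u² squared terms: (2)²·∫cos(x)² dx = 4·π/2 = 2*π;  (2)²·∫sin(5x)² dx = 4·π/2 = 2*π.
  u² cross terms: 2·(2)·(2)·∫cos(x)·sin(5x) dx = 8·(0) = 0.
  So ∫_0^π u² dx = 2*π + 2*π + 0 = 4*π.
  (u')² squared terms: (-2)²·∫sin(x)² dx = 4·π/2 = 2*π;  (10)²·∫cos(5x)² dx = 100·π/2 = 50*π.
  (u')² cross terms: 2·(-2)·(10)·∫sin(x)·cos(5x) dx = -40·(0) = 0.
  So ∫_0^π (u')² dx = 2*π + 50*π + 0 = 52*π.
||u||_{H^1}^2 = (4*π) + (52*π) = 56*π.


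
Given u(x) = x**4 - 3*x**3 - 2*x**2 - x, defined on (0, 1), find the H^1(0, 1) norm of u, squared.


||u||_{H^1}^2 = 6749/180

The H^1 norm (squared) on an interval (0, L) is
  ||u||_{H^1}^2 = ∫_0^L u(x)^2 dx + ∫_0^L u'(x)^2 dx.
Compute u'(x) = 4*x**3 - 9*x**2 - 4*x - 1.
Then u(x)^2 = x**8 - 6*x**7 + 5*x**6 + 10*x**5 + 10*x**4 + 4*x**3 + x**2 and u'(x)^2 = 16*x**6 - 72*x**5 + 49*x**4 + 64*x**3 + 34*x**2 + 8*x + 1.
Integrate each monomial from 0 to 1 using ∫_0^1 c·x^n dx = c·1^(n+1)/(n+1):
  ∫_0^1 u(x)^2 dx = ∫_0^1 (x^8 - 6*x^7 + 5*x^6 + 10*x^5 + 10*x^4 + 4*x^3 + x^2) dx. Term by term:
    ∫_0^1 x^8 dx = 1/9;  ∫_0^1 -6*x^7 dx = -3/4;  ∫_0^1 5*x^6 dx = 5/7;
    ∫_0^1 10*x^5 dx = 5/3;  ∫_0^1 10*x^4 dx = 2;  ∫_0^1 4*x^3 dx = 1;
    ∫_0^1 x^2 dx = 1/3.
  Sum: 1/9 − 3/4 + 5/7 + 5/3 + 2 + 1 + 1/3 = 1279/252.
  ∫_0^1 u'(x)^2 dx = ∫_0^1 (16*x^6 - 72*x^5 + 49*x^4 + 64*x^3 + 34*x^2 + 8*x + 1) dx. Term by term:
    ∫_0^1 16*x^6 dx = 16/7;  ∫_0^1 -72*x^5 dx = -12;  ∫_0^1 49*x^4 dx = 49/5;
    ∫_0^1 64*x^3 dx = 16;  ∫_0^1 34*x^2 dx = 34/3;  ∫_0^1 8*x dx = 4;
    ∫_0^1 1 dx = 1.
  Sum: 16/7 − 12 + 49/5 + 16 + 34/3 + 4 + 1 = 3404/105.
Adding: ||u||_{H^1}^2 = 1279/252 + 3404/105 = 6749/180.


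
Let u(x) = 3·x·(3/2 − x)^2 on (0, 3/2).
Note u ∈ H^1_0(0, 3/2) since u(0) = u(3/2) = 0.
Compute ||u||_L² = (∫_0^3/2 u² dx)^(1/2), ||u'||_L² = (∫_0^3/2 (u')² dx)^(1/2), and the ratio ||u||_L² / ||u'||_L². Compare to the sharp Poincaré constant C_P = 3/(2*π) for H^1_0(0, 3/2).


||u||_L² / ||u'||_L² = 3*sqrt(14)/28 < C_P = 3/(2*π).

u(x) = 3·x·(3/2 − x)^2, so u'(x) = 9*x^2 - 18*x + 27/4.
u(x) = 3·x·(3/2 − x)^2 vanishes at x = 0 and x = 3/2, so u ∈ H^1_0(0, 3/2). Differentiate via the product rule and integrate the resulting polynomials term by term.
  ∫_0^3/2 u² dx = ∫_0^3/2 (9*x^6 - 54*x^5 + 243*x^4/2 - 243*x^3/2 + 729*x^2/16) dx. Term by term:
    ∫_0^3/2 9*x^6 dx = 19683/896;  ∫_0^3/2 -54*x^5 dx = -6561/64;  ∫_0^3/2 243*x^4/2 dx = 59049/320;
    ∫_0^3/2 -243*x^3/2 dx = -19683/128;  ∫_0^3/2 729*x^2/16 dx = 6561/128.
  Sum: 19683/896 − 6561/64 + 59049/320 − 19683/128 + 6561/128 = 6561/4480.
  ∫_0^3/2 (u')² dx = ∫_0^3/2 (81*x^4 - 324*x^3 + 891*x^2/2 - 243*x + 729/16) dx. Term by term:
    ∫_0^3/2 81*x^4 dx = 19683/160;  ∫_0^3/2 -324*x^3 dx = -6561/16;  ∫_0^3/2 891*x^2/2 dx = 8019/16;
    ∫_0^3/2 -243*x dx = -2187/8;  ∫_0^3/2 729/16 dx = 2187/32.
  Sum: 19683/160 − 6561/16 + 8019/16 − 2187/8 + 2187/32 = 729/80.
∫_0^3/2 u² dx = 6561/4480, so ||u||_L² = 81*sqrt(70)/560.
∫_0^3/2 (u')² dx = 729/80, so ||u'||_L² = 27*sqrt(5)/20.
Ratio ||u||_L² / ||u'||_L² = 3*sqrt(14)/28.
Sharp Poincaré constant on H^1_0(0, 3/2) is C_P = L/π = 3/(2*π), achieved by sin(2*π/3·x).
A polynomial bump cannot attain the sharp Poincaré constant (only the first sine eigenfunction does), so the ratio is strictly less than C_P, consistent with ||u||_L² ≤ C_P ||u'||_L².


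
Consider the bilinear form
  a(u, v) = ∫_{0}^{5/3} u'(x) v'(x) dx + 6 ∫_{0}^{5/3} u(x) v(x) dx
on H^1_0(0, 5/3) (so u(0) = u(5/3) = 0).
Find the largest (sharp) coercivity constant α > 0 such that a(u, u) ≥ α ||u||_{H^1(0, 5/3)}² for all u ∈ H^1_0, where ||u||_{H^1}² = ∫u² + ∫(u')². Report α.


α = 1

Coercivity of a(·,·) on H^1_0(0, 5/3) means a(u, u) ≥ α ||u||_{H^1}² for every u ∈ H^1_0.
The interval has length L = 5/3, and Poincaré/coercivity depend only on L. Here a(u, u) = ∫(u')² + (6)·∫u².
Here c = 6 ≥ 1, so a(u,u) = ∫(u')² + c∫u² ≥ ∫(u')² + ∫u² = ||u||_{H^1}², i.e. α = 1 works. No larger α is possible: a(u,u) ≥ α||u||_{H^1}² means (1−α)∫(u')² ≥ (α−c)∫u², and for the modes u_n = sin(nπ(x−x₀)/L) (x₀ the left endpoint) one has ∫u_n²/∫(u_n')² = (L/(nπ))² → 0, so a(u_n,u_n)/||u_n||_{H^1}² → 1. Hence the optimal constant is α = 1.
Therefore α = 1.


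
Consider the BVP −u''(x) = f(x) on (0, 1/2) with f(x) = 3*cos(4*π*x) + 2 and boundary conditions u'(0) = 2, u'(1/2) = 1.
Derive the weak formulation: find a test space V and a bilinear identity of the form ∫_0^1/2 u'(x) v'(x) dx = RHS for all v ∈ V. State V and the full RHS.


V = H^1(0, 1/2) (v unrestricted at boundary; u is determined up to an additive constant); weak form: ∫_0^1/2 u'v' dx = ∫_0^1/2 (3*cos(4*π*x) + 2) v dx + v(1/2) − 2·v(0) for all v ∈ V.

Multiply both sides by a test function v and integrate from 0 to 1/2:
  ∫_0^1/2 −u''(x) v(x) dx = ∫_0^1/2 f(x) v(x) dx.
Integrate the LHS by parts once:
  ∫_0^1/2 −u'' v dx = −[u'(x) v(x)]_0^1/2 + ∫_0^1/2 u'(x) v'(x) dx.
Thus ∫_0^1/2 u'(x) v'(x) dx = ∫_0^1/2 f(x) v(x) dx + [u'(x) v(x)]_0^1/2.
Choose V so that boundary terms are either known or forced to vanish.
u has inhomogeneous Neumann u'(0) = 2, u'(1/2) = 1. [u' v]_0^1/2 = (1)·v(1/2) − (2)·v(0) = v(1/2) − 2·v(0). Take V = H^1(0, 1/2); boundary term becomes part of RHS.
Weak formulation: find u (satisfying any essential BC) such that ∫_0^1/2 u'(x) v'(x) dx = ∫_0^1/2 f v dx + v(1/2) − 2·v(0) for all v ∈ V (Neumann data are natural BCs: they enter the RHS as boundary terms).
Substituting f(x) = 3*cos(4*π*x) + 2, the right-hand side is ∫_0^1/2 (3*cos(4*π*x) + 2) v dx + v(1/2) − 2·v(0).
Compatibility check (pure Neumann): taking v ≡ 1 ∈ V gives 0 = ∫_0^1/2 f dx + (1) − (2), i.e. ∫_0^1/2 f dx must equal u'(0) − u'(1/2) = 1. Indeed ∫_0^1/2 (3*cos(4*π*x) + 2) dx = 1, so the data are compatible. The solution is then unique only up to an additive constant (fix it e.g. by requiring ∫_0^1/2 u dx = 0).
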